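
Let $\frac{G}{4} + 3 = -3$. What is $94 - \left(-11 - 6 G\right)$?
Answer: $-39$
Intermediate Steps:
$G = -24$ ($G = -12 + 4 \left(-3\right) = -12 - 12 = -24$)
$94 - \left(-11 - 6 G\right) = 94 - \left(-11 - -144\right) = 94 - \left(-11 + 144\right) = 94 - 133 = -39$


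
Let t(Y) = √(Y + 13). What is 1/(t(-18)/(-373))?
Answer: 373*I*√5/5 ≈ 166.81*I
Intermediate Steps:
t(Y) = √(13 + Y)
1/(t(-18)/(-373)) = 1/(√(13 - 18)/(-373)) = 1/(√(-5)*(-1/373)) = 1/((I*√5)*(-1/373)) = 1/(-I*√5/373) = 373*I*√5/5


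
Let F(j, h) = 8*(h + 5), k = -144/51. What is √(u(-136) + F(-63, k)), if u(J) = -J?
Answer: 4*√2771/17 ≈ 12.386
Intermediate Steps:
k = -48/17 (k = -144*1/51 = -48/17 ≈ -2.8235)
F(j, h) = 40 + 8*h (F(j, h) = 8*(5 + h) = 40 + 8*h)
√(u(-136) + F(-63, k)) = √(-1*(-136) + (40 + 8*(-48/17))) = √(136 + (40 - 384/17)) = √(136 + 296/17) = √(2608/17) = 4*√2771/17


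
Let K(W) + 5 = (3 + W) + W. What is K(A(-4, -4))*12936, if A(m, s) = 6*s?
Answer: -646800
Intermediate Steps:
K(W) = -2 + 2*W (K(W) = -5 + ((3 + W) + W) = -5 + (3 + 2*W) = -2 + 2*W)
K(A(-4, -4))*12936 = (-2 + 2*(6*(-4)))*12936 = (-2 + 2*(-24))*12936 = (-2 - 48)*12936 = -50*12936 = -646800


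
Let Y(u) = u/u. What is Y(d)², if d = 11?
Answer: 1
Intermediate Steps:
Y(u) = 1
Y(d)² = 1² = 1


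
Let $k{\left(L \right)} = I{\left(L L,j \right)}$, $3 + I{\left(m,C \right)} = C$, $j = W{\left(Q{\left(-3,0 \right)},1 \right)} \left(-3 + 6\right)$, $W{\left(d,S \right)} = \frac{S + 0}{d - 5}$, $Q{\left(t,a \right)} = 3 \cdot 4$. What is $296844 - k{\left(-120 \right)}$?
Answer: $\frac{2077926}{7} \approx 2.9685 \cdot 10^{5}$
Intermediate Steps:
$Q{\left(t,a \right)} = 12$
$W{\left(d,S \right)} = \frac{S}{-5 + d}$
$j = \frac{3}{7}$ ($j = 1 \frac{1}{-5 + 12} \left(-3 + 6\right) = 1 \cdot \frac{1}{7} \cdot 3 = \frac{1}{7} \cdot 3 = \frac{3}{7} \approx 0.42857$)
$I{\left(m,C \right)} = -3 + C$
$k{\left(L \right)} = - \frac{18}{7}$ ($k{\left(L \right)} = -3 + \frac{3}{7} = - \frac{18}{7}$)
$296844 - k{\left(-120 \right)} = 296844 - - \frac{18}{7} = 296844 + \frac{18}{7} = \frac{2077926}{7}$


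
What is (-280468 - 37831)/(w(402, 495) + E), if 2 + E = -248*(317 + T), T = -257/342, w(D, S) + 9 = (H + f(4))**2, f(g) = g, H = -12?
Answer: 54429129/13402405 ≈ 4.0611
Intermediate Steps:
w(D, S) = 55 (w(D, S) = -9 + (-12 + 4)**2 = -9 + (-8)**2 = -9 + 64 = 55)
T = -257/342 (T = -257*1/342 = -257/342 ≈ -0.75146)
E = -13411810/171 (E = -2 - 248*(317 - 257/342) = -2 - 248*108157/342 = -2 - 13411468/171 = -13411810/171 ≈ -78432.)
(-280468 - 37831)/(w(402, 495) + E) = (-280468 - 37831)/(55 - 13411810/171) = -318299/(-13402405/171) = -318299*(-171/13402405) = 54429129/13402405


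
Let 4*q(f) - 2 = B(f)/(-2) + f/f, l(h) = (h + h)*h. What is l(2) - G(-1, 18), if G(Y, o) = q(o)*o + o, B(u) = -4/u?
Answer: -24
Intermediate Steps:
l(h) = 2*h**2 (l(h) = (2*h)*h = 2*h**2)
q(f) = 3/4 + 1/(2*f) (q(f) = 1/2 + (-4/f/(-2) + f/f)/4 = 1/2 + (-4/f*(-1/2) + 1)/4 = 1/2 + (2/f + 1)/4 = 1/2 + (1 + 2/f)/4 = 1/2 + (1/4 + 1/(2*f)) = 3/4 + 1/(2*f))
G(Y, o) = 1/2 + 7*o/4 (G(Y, o) = ((2 + 3*o)/(4*o))*o + o = (1/2 + 3*o/4) + o = 1/2 + 7*o/4)
l(2) - G(-1, 18) = 2*2**2 - (1/2 + (7/4)*18) = 2*4 - (1/2 + 63/2) = 8 - 1*32 = 8 - 32 = -24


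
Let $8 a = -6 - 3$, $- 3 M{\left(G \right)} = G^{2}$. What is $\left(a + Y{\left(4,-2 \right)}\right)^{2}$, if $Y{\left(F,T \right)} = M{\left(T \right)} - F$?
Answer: $\frac{24025}{576} \approx 41.71$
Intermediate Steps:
$M{\left(G \right)} = - \frac{G^{2}}{3}$
$a = - \frac{9}{8}$ ($a = \frac{-6 - 3}{8} = \frac{1}{8} \left(-9\right) = - \frac{9}{8} \approx -1.125$)
$Y{\left(F,T \right)} = - F - \frac{T^{2}}{3}$ ($Y{\left(F,T \right)} = - \frac{T^{2}}{3} - F = - F - \frac{T^{2}}{3}$)
$\left(a + Y{\left(4,-2 \right)}\right)^{2} = \left(- \frac{9}{8} - \left(4 + \frac{\left(-2\right)^{2}}{3}\right)\right)^{2} = \left(- \frac{9}{8} - \frac{16}{3}\right)^{2} = \left(- \frac{155}{24}\right)^{2} = \frac{24025}{576}$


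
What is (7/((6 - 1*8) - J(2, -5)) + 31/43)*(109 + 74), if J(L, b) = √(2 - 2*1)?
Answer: -43737/86 ≈ -508.57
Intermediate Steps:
J(L, b) = 0 (J(L, b) = √(2 - 2) = √0 = 0)
(7/((6 - 1*8) - J(2, -5)) + 31/43)*(109 + 74) = (7/((6 - 1*8) - 1*0) + 31/43)*(109 + 74) = (7/((6 - 8) + 0) + 31*(1/43))*183 = (7/(-2 + 0) + 31/43)*183 = (7/(-2) + 31/43)*183 = (7*(-½) + 31/43)*183 = (-7/2 + 31/43)*183 = -239/86*183 = -43737/86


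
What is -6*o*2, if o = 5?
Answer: -60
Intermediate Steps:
-6*o*2 = -6*5*2 = -30*2 = -60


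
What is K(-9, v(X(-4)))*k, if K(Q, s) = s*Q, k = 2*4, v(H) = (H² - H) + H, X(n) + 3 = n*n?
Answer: -12168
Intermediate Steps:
X(n) = -3 + n² (X(n) = -3 + n*n = -3 + n²)
v(H) = H²
k = 8
K(Q, s) = Q*s
K(-9, v(X(-4)))*k = -9*(-3 + (-4)²)²*8 = -9*(-3 + 16)²*8 = -9*13²*8 = -9*169*8 = -1521*8 = -12168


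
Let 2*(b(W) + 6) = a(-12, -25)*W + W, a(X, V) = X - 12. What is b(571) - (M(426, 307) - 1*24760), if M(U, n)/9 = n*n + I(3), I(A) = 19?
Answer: -1660449/2 ≈ -8.3022e+5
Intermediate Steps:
a(X, V) = -12 + X
M(U, n) = 171 + 9*n² (M(U, n) = 9*(n*n + 19) = 9*(n² + 19) = 9*(19 + n²) = 171 + 9*n²)
b(W) = -6 - 23*W/2 (b(W) = -6 + ((-12 - 12)*W + W)/2 = -6 + (-24*W + W)/2 = -6 + (-23*W)/2 = -6 - 23*W/2)
b(571) - (M(426, 307) - 1*24760) = (-6 - 23/2*571) - ((171 + 9*307²) - 1*24760) = (-6 - 13133/2) - ((171 + 9*94249) - 24760) = -13145/2 - ((171 + 848241) - 24760) = -13145/2 - (848412 - 24760) = -13145/2 - 1*823652 = -13145/2 - 823652 = -1660449/2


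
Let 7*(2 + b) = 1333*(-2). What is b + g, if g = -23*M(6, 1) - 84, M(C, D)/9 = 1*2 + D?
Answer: -7615/7 ≈ -1087.9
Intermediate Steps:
b = -2680/7 (b = -2 + (1333*(-2))/7 = -2 + (1/7)*(-2666) = -2 - 2666/7 = -2680/7 ≈ -382.86)
M(C, D) = 18 + 9*D (M(C, D) = 9*(1*2 + D) = 9*(2 + D) = 18 + 9*D)
g = -705 (g = -23*(18 + 9*1) - 84 = -23*(18 + 9) - 84 = -23*27 - 84 = -621 - 84 = -705)
b + g = -2680/7 - 705 = -7615/7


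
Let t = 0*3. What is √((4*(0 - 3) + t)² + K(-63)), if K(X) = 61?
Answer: √205 ≈ 14.318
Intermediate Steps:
t = 0
√((4*(0 - 3) + t)² + K(-63)) = √((4*(0 - 3) + 0)² + 61) = √((4*(-3) + 0)² + 61) = √((-12 + 0)² + 61) = √((-12)² + 61) = √(144 + 61) = √205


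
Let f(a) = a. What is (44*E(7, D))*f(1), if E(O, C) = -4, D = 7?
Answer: -176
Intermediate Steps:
(44*E(7, D))*f(1) = (44*(-4))*1 = -176*1 = -176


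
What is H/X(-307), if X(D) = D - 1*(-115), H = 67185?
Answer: -22395/64 ≈ -349.92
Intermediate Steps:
X(D) = 115 + D (X(D) = D + 115 = 115 + D)
H/X(-307) = 67185/(115 - 307) = 67185/(-192) = 67185*(-1/192) = -22395/64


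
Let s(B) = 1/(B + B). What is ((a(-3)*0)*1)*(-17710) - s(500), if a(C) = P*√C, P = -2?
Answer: -1/1000 ≈ -0.0010000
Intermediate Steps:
s(B) = 1/(2*B)
a(C) = -2*√C
((a(-3)*0)*1)*(-17710) - s(500) = ((-2*I*√3*0)*1)*(-17710) - 1/(2*500) = ((-2*I*√3*0)*1)*(-17710) - 1*1/1000 = (0*1)*(-17710) - 1/1000 = 0*(-17710) - 1/1000 = 0 - 1/1000 = -1/1000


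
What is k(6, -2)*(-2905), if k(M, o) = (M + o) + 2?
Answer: -17430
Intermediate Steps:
k(M, o) = 2 + M + o
k(6, -2)*(-2905) = (2 + 6 - 2)*(-2905) = 6*(-2905) = -17430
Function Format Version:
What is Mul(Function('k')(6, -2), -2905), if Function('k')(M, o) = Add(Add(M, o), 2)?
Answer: -17430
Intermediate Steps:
Function('k')(M, o) = Add(2, M, o)
Mul(Function('k')(6, -2), -2905) = Mul(Add(2, 6, -2), -2905) = Mul(6, -2905) = -17430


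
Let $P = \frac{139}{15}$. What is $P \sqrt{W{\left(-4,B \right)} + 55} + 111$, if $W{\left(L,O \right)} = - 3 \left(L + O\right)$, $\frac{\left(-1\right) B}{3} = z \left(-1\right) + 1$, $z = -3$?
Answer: $111 + \frac{139 \sqrt{103}}{15} \approx 205.05$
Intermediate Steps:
$P = \frac{139}{15}$ ($P = 139 \cdot \frac{1}{15} = \frac{139}{15} \approx 9.2667$)
$B = -12$ ($B = - 3 \left(\left(-3\right) \left(-1\right) + 1\right) = - 3 \left(3 + 1\right) = \left(-3\right) 4 = -12$)
$W{\left(L,O \right)} = - 3 L - 3 O$
$P \sqrt{W{\left(-4,B \right)} + 55} + 111 = \frac{139 \sqrt{\left(\left(-3\right) \left(-4\right) - -36\right) + 55}}{15} + 111 = \frac{139 \sqrt{\left(12 + 36\right) + 55}}{15} + 111 = \frac{139 \sqrt{48 + 55}}{15} + 111 = \frac{139 \sqrt{103}}{15} + 111 = 111 + \frac{139 \sqrt{103}}{15}$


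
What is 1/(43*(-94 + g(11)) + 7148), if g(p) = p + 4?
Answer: 1/3751 ≈ 0.00026660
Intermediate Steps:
g(p) = 4 + p
1/(43*(-94 + g(11)) + 7148) = 1/(43*(-94 + (4 + 11)) + 7148) = 1/(43*(-94 + 15) + 7148) = 1/(43*(-79) + 7148) = 1/(-3397 + 7148) = 1/3751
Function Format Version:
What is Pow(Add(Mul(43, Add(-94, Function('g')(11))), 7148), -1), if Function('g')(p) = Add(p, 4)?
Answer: Rational(1, 3751) ≈ 0.00026660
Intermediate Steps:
Function('g')(p) = Add(4, p)
Pow(Add(Mul(43, Add(-94, Function('g')(11))), 7148), -1) = Pow(Add(Mul(43, Add(-94, Add(4, 11))), 7148), -1) = Pow(Add(Mul(43, Add(-94, 15)), 7148), -1) = Pow(Add(Mul(43, -79), 7148), -1) = Pow(Add(-3397, 7148), -1) = Pow(3751, -1) = Rational(1, 3751)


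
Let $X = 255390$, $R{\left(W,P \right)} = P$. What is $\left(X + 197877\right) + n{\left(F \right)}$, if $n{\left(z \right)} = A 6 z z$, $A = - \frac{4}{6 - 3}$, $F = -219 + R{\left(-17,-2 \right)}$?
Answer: $62539$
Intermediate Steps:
$F = -221$ ($F = -219 - 2 = -221$)
$A = - \frac{4}{3}$ ($A = - \frac{4}{6 - 3} = - \frac{4}{3} \approx -1.3333$)
$n{\left(z \right)} = - 8 z^{2}$ ($n{\left(z \right)} = \left(- \frac{4}{3}\right) 6 z z = - 8 z^{2}$)
$\left(X + 197877\right) + n{\left(F \right)} = \left(255390 + 197877\right) - 8 \left(-221\right)^{2} = 453267 - 390728 = 62539$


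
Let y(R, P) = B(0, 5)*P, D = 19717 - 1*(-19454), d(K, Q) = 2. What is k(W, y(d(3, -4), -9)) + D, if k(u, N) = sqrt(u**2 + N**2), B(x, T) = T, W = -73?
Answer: 39171 + sqrt(7354) ≈ 39257.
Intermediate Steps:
D = 39171 (D = 19717 + 19454 = 39171)
y(R, P) = 5*P
k(u, N) = sqrt(N**2 + u**2)
k(W, y(d(3, -4), -9)) + D = sqrt((5*(-9))**2 + (-73)**2) + 39171 = sqrt((-45)**2 + 5329) + 39171 = sqrt(2025 + 5329) + 39171 = sqrt(7354) + 39171 = 39171 + sqrt(7354)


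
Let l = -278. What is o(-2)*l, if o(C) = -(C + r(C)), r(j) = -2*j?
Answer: 556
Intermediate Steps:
o(C) = C (o(C) = -(C - 2*C) = -(-1)*C = C)
o(-2)*l = -2*(-278) = 556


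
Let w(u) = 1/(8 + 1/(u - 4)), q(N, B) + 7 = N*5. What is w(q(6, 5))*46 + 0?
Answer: 874/153 ≈ 5.7124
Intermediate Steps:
q(N, B) = -7 + 5*N (q(N, B) = -7 + N*5 = -7 + 5*N)
w(u) = 1/(8 + 1/(-4 + u))
w(q(6, 5))*46 + 0 = ((-4 + (-7 + 5*6))/(-31 + 8*(-7 + 5*6)))*46 + 0 = ((-4 + (-7 + 30))/(-31 + 8*(-7 + 30)))*46 + 0 = ((-4 + 23)/(-31 + 8*23))*46 + 0 = (19/(-31 + 184))*46 + 0 = (19/153)*46 + 0 = 874/153 + 0 = 874/153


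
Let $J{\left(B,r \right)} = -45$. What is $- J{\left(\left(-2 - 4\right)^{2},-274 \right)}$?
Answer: $45$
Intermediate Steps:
$- J{\left(\left(-2 - 4\right)^{2},-274 \right)} = \left(-1\right) \left(-45\right) = 45$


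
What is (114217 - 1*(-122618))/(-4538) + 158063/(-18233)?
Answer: -5035502449/82741354 ≈ -60.858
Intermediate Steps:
(114217 - 1*(-122618))/(-4538) + 158063/(-18233) = (114217 + 122618)*(-1/4538) + 158063*(-1/18233) = 236835*(-1/4538) - 158063/18233 = -236835/4538 - 158063/18233 = -5035502449/82741354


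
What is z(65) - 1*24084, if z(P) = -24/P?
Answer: -1565484/65 ≈ -24084.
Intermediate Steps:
z(65) - 1*24084 = -24/65 - 1*24084 = -24*1/65 - 24084 = -24/65 - 24084 = -1565484/65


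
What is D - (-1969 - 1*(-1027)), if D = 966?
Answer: 1908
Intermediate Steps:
D - (-1969 - 1*(-1027)) = 966 - (-1969 - 1*(-1027)) = 966 - (-1969 + 1027) = 966 - 1*(-942) = 966 + 942 = 1908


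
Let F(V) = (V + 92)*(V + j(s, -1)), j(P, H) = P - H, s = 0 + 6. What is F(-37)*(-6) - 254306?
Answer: -244406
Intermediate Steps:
s = 6
F(V) = (7 + V)*(92 + V) (F(V) = (V + 92)*(V + (6 - 1*(-1))) = (92 + V)*(V + (6 + 1)) = (92 + V)*(V + 7) = (92 + V)*(7 + V) = (7 + V)*(92 + V))
F(-37)*(-6) - 254306 = (644 + (-37)² + 99*(-37))*(-6) - 254306 = (644 + 1369 - 3663)*(-6) - 254306 = -1650*(-6) - 254306 = 9900 - 254306 = -244406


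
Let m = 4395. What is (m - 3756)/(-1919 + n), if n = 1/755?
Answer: -160815/482948 ≈ -0.33299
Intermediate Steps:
n = 1/755 ≈ 0.0013245
(m - 3756)/(-1919 + n) = (4395 - 3756)/(-1919 + 1/755) = 639/(-1448844/755) = 639*(-755/1448844) = -160815/482948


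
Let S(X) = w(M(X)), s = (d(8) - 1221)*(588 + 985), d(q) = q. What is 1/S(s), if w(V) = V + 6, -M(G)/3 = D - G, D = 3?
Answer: -1/5724150 ≈ -1.7470e-7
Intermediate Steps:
M(G) = -9 + 3*G (M(G) = -3*(3 - G) = -9 + 3*G)
s = -1908049 (s = (8 - 1221)*(588 + 985) = -1213*1573 = -1908049)
w(V) = 6 + V
S(X) = -3 + 3*X (S(X) = 6 + (-9 + 3*X) = -3 + 3*X)
1/S(s) = 1/(-3 + 3*(-1908049)) = 1/(-3 - 5724147) = 1/(-5724150) = -1/5724150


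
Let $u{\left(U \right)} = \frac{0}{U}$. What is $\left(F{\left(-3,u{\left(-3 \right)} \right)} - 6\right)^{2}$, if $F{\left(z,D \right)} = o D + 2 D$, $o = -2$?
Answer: $36$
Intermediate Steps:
$u{\left(U \right)} = 0$
$F{\left(z,D \right)} = 0$ ($F{\left(z,D \right)} = - 2 D + 2 D = 0$)
$\left(F{\left(-3,u{\left(-3 \right)} \right)} - 6\right)^{2} = \left(0 - 6\right)^{2} = \left(-6\right)^{2} = 36$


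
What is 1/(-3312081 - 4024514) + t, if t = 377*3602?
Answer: 9962758526629/7336595 ≈ 1.3580e+6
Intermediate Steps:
t = 1357954
1/(-3312081 - 4024514) + t = 1/(-3312081 - 4024514) + 1357954 = 1/(-7336595) + 1357954 = -1/7336595 + 1357954 = 9962758526629/7336595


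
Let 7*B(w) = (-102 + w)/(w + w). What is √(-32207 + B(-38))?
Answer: 6*I*√322962/19 ≈ 179.46*I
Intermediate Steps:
B(w) = (-102 + w)/(14*w) (B(w) = ((-102 + w)/(w + w))/7 = ((-102 + w)/((2*w)))/7 = ((-102 + w)*(1/(2*w)))/7 = ((-102 + w)/(2*w))/7 = (-102 + w)/(14*w))
√(-32207 + B(-38)) = √(-32207 + (1/14)*(-102 - 38)/(-38)) = √(-32207 + (1/14)*(-1/38)*(-140)) = √(-32207 + 5/19) = √(-611928/19) = 6*I*√322962/19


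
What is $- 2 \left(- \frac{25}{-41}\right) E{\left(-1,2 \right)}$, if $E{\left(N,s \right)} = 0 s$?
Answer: $0$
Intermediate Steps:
$E{\left(N,s \right)} = 0$
$- 2 \left(- \frac{25}{-41}\right) E{\left(-1,2 \right)} = - 2 \left(- \frac{25}{-41}\right) 0 = - 2 \left(\left(-25\right) \left(- \frac{1}{41}\right)\right) 0 = \left(-2\right) \frac{25}{41} \cdot 0 = \left(- \frac{50}{41}\right) 0 = 0$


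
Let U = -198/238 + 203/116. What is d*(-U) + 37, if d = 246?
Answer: -44945/238 ≈ -188.84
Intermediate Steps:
U = 437/476 (U = -198*1/238 + 203*(1/116) = -99/119 + 7/4 = 437/476 ≈ 0.91807)
d*(-U) + 37 = 246*(-1*437/476) + 37 = 246*(-437/476) + 37 = -53751/238 + 37 = -44945/238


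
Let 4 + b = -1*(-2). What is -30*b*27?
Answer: 1620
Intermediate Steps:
b = -2 (b = -4 - 1*(-2) = -4 + 2 = -2)
-30*b*27 = -30*(-2)*27 = 60*27 = 1620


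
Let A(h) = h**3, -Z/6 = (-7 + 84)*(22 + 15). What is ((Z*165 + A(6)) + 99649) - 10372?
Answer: -2731017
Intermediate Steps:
Z = -17094 (Z = -6*(-7 + 84)*(22 + 15) = -462*37 = -6*2849 = -17094)
((Z*165 + A(6)) + 99649) - 10372 = ((-17094*165 + 6**3) + 99649) - 10372 = ((-2820510 + 216) + 99649) - 10372 = (-2820294 + 99649) - 10372 = -2720645 - 10372 = -2731017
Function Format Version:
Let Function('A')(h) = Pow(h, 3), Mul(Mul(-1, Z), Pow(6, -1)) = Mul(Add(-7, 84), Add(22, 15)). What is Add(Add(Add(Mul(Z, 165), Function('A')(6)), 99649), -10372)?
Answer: -2731017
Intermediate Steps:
Z = -17094 (Z = Mul(-6, Mul(Add(-7, 84), Add(22, 15))) = Mul(-6, Mul(77, 37)) = Mul(-6, 2849) = -17094)
Add(Add(Add(Mul(Z, 165), Function('A')(6)), 99649), -10372) = Add(Add(Add(Mul(-17094, 165), Pow(6, 3)), 99649), -10372) = Add(Add(Add(-2820510, 216), 99649), -10372) = Add(Add(-2820294, 99649), -10372) = Add(-2720645, -10372) = -2731017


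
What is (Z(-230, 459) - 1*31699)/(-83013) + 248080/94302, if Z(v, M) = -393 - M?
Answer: 3943914907/1304715321 ≈ 3.0228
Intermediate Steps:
(Z(-230, 459) - 1*31699)/(-83013) + 248080/94302 = ((-393 - 1*459) - 1*31699)/(-83013) + 248080/94302 = ((-393 - 459) - 31699)*(-1/83013) + 248080*(1/94302) = (-852 - 31699)*(-1/83013) + 124040/47151 = -32551*(-1/83013) + 124040/47151 = 32551/83013 + 124040/47151 = 3943914907/1304715321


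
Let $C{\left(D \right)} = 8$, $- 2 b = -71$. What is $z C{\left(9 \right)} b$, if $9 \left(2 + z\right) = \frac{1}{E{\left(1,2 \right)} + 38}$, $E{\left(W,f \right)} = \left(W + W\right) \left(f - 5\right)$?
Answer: $- \frac{40825}{72} \approx -567.01$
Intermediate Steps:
$b = \frac{71}{2}$ ($b = \left(- \frac{1}{2}\right) \left(-71\right) = \frac{71}{2} \approx 35.5$)
$E{\left(W,f \right)} = 2 W \left(-5 + f\right)$
$z = - \frac{575}{288}$ ($z = -2 + \frac{1}{9 \left(2 \cdot 1 \left(-5 + 2\right) + 38\right)} = -2 + \frac{1}{9 \left(2 \cdot 1 \left(-3\right) + 38\right)} = -2 + \frac{1}{9 \left(-6 + 38\right)} = -2 + \frac{1}{9 \cdot 32} = -2 + \frac{1}{9} \cdot \frac{1}{32} = -2 + \frac{1}{288} = - \frac{575}{288} \approx -1.9965$)
$z C{\left(9 \right)} b = \left(- \frac{575}{288}\right) 8 \cdot \frac{71}{2} = \left(- \frac{575}{36}\right) \frac{71}{2} = - \frac{40825}{72}$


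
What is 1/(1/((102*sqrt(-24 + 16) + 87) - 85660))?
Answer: -85573 + 204*I*sqrt(2) ≈ -85573.0 + 288.5*I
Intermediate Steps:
1/(1/((102*sqrt(-24 + 16) + 87) - 85660)) = 1/(1/((102*sqrt(-8) + 87) - 85660)) = 1/(1/((102*(2*I*sqrt(2)) + 87) - 85660)) = 1/(1/((204*I*sqrt(2) + 87) - 85660)) = 1/(1/((87 + 204*I*sqrt(2)) - 85660)) = 1/(1/(-85573 + 204*I*sqrt(2))) = -85573 + 204*I*sqrt(2)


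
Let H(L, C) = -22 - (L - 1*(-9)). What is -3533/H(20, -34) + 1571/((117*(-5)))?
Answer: 662228/9945 ≈ 66.589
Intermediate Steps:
H(L, C) = -31 - L (H(L, C) = -22 - (L + 9) = -22 - (9 + L) = -22 + (-9 - L) = -31 - L)
-3533/H(20, -34) + 1571/((117*(-5))) = -3533/(-31 - 1*20) + 1571/((117*(-5))) = -3533/(-31 - 20) + 1571/(-585) = -3533/(-51) + 1571*(-1/585) = -3533*(-1/51) - 1571/585 = 3533/51 - 1571/585 = 662228/9945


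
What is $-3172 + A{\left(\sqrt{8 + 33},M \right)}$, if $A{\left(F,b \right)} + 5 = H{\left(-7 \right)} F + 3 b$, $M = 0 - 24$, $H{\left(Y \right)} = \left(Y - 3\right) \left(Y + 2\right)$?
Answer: $-3249 + 50 \sqrt{41} \approx -2928.8$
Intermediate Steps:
$H{\left(Y \right)} = \left(-3 + Y\right) \left(2 + Y\right)$
$M = -24$ ($M = 0 - 24 = -24$)
$A{\left(F,b \right)} = -5 + 3 b + 50 F$ ($A{\left(F,b \right)} = -5 + \left(\left(-6 + \left(-7\right)^{2} - -7\right) F + 3 b\right) = -5 + \left(\left(-6 + 49 + 7\right) F + 3 b\right) = -5 + \left(50 F + 3 b\right) = -5 + \left(3 b + 50 F\right) = -5 + 3 b + 50 F$)
$-3172 + A{\left(\sqrt{8 + 33},M \right)} = -3172 + \left(-5 + 3 \left(-24\right) + 50 \sqrt{8 + 33}\right) = -3172 - \left(77 - 50 \sqrt{41}\right) = -3249 + 50 \sqrt{41}$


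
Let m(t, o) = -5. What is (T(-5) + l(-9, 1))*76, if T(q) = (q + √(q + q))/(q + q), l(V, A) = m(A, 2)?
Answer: -342 - 38*I*√10/5 ≈ -342.0 - 24.033*I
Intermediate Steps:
l(V, A) = -5
T(q) = (q + √2*√q)/(2*q) (T(q) = (q + √(2*q))/((2*q)) = (q + √2*√q)*(1/(2*q)) = (q + √2*√q)/(2*q))
(T(-5) + l(-9, 1))*76 = ((½ + √2/(2*√(-5))) - 5)*76 = ((½ + √2*(-I*√5/5)/2) - 5)*76 = ((½ - I*√10/10) - 5)*76 = (-9/2 - I*√10/10)*76 = -342 - 38*I*√10/5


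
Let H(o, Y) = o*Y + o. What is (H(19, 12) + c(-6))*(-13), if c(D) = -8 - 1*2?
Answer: -3081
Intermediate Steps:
H(o, Y) = o + Y*o (H(o, Y) = Y*o + o = o + Y*o)
c(D) = -10 (c(D) = -8 - 2 = -10)
(H(19, 12) + c(-6))*(-13) = (19*(1 + 12) - 10)*(-13) = (19*13 - 10)*(-13) = (247 - 10)*(-13) = 237*(-13) = -3081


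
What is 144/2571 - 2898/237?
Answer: -824070/67703 ≈ -12.172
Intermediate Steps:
144/2571 - 2898/237 = 144*(1/2571) - 2898*1/237 = 48/857 - 966/79 = -824070/67703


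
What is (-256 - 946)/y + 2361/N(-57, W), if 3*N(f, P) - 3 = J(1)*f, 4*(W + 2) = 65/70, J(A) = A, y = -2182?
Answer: -855011/6546 ≈ -130.62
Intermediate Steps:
W = -99/56 (W = -2 + (65/70)/4 = -2 + (65*(1/70))/4 = -2 + (¼)*(13/14) = -2 + 13/56 = -99/56 ≈ -1.7679)
N(f, P) = 1 + f/3 (N(f, P) = 1 + (1*f)/3 = 1 + f/3)
(-256 - 946)/y + 2361/N(-57, W) = (-256 - 946)/(-2182) + 2361/(1 + (⅓)*(-57)) = -1202*(-1/2182) + 2361/(1 - 19) = 601/1091 + 2361/(-18) = 601/1091 + 2361*(-1/18) = 601/1091 - 787/6 = -855011/6546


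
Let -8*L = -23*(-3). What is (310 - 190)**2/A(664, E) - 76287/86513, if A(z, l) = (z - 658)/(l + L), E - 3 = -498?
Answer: -104568339387/86513 ≈ -1.2087e+6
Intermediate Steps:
E = -495 (E = 3 - 498 = -495)
L = -69/8 (L = -(-23)*(-3)/8 = -1/8*69 = -69/8 ≈ -8.6250)
A(z, l) = (-658 + z)/(-69/8 + l) (A(z, l) = (z - 658)/(l - 69/8) = (-658 + z)/(-69/8 + l))
(310 - 190)**2/A(664, E) - 76287/86513 = (310 - 190)**2/((8*(-658 + 664)/(-69 + 8*(-495)))) - 76287/86513 = 120**2/((8*6/(-69 - 3960))) - 76287*1/86513 = 14400/((8*6/(-4029))) - 76287/86513 = 14400/((8*(-1/4029)*6)) - 76287/86513 = 14400/(-16/1343) - 76287/86513 = 14400*(-1343/16) - 76287/86513 = -1208700 - 76287/86513 = -104568339387/86513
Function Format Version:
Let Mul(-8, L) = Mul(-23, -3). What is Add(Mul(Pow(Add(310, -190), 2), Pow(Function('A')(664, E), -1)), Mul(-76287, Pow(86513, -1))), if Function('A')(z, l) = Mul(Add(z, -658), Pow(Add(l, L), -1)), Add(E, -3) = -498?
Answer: Rational(-104568339387, 86513) ≈ -1.2087e+6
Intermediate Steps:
E = -495 (E = Add(3, -498) = -495)
L = Rational(-69, 8) (L = Mul(Rational(-1, 8), Mul(-23, -3)) = Mul(Rational(-1, 8), 69) = Rational(-69, 8) ≈ -8.6250)
Function('A')(z, l) = Mul(Pow(Add(Rational(-69, 8), l), -1), Add(-658, z)) (Function('A')(z, l) = Mul(Add(z, -658), Pow(Add(l, Rational(-69, 8)), -1)) = Mul(Add(-658, z), Pow(Add(Rational(-69, 8), l), -1)) = Mul(Pow(Add(Rational(-69, 8), l), -1), Add(-658, z)))
Add(Mul(Pow(Add(310, -190), 2), Pow(Function('A')(664, E), -1)), Mul(-76287, Pow(86513, -1))) = Add(Mul(Pow(Add(310, -190), 2), Pow(Mul(8, Pow(Add(-69, Mul(8, -495)), -1), Add(-658, 664)), -1)), Mul(-76287, Pow(86513, -1))) = Add(Mul(Pow(120, 2), Pow(Mul(8, Pow(Add(-69, -3960), -1), 6), -1)), Mul(-76287, Rational(1, 86513))) = Add(Mul(14400, Pow(Mul(8, Pow(-4029, -1), 6), -1)), Rational(-76287, 86513)) = Add(Mul(14400, Pow(Mul(8, Rational(-1, 4029), 6), -1)), Rational(-76287, 86513)) = Add(Mul(14400, Pow(Rational(-16, 1343), -1)), Rational(-76287, 86513)) = Add(Mul(14400, Rational(-1343, 16)), Rational(-76287, 86513)) = Add(-1208700, Rational(-76287, 86513)) = Rational(-104568339387, 86513)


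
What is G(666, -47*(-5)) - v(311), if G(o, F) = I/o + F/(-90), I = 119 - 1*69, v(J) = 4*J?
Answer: -276731/222 ≈ -1246.5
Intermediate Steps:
I = 50 (I = 119 - 69 = 50)
G(o, F) = 50/o - F/90 (G(o, F) = 50/o + F/(-90) = 50/o + F*(-1/90) = 50/o - F/90)
G(666, -47*(-5)) - v(311) = (50/666 - (-47)*(-5)/90) - 4*311 = (50*(1/666) - 1/90*235) - 1*1244 = (25/333 - 47/18) - 1244 = -563/222 - 1244 = -276731/222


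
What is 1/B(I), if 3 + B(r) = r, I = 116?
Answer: 1/113 ≈ 0.0088496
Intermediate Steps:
B(r) = -3 + r
1/B(I) = 1/(-3 + 116) = 1/113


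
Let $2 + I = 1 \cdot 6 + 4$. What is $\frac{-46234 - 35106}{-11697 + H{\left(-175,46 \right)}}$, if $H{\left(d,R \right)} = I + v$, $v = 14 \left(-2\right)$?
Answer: $\frac{81340}{11717} \approx 6.942$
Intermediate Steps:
$I = 8$ ($I = -2 + \left(1 \cdot 6 + 4\right) = -2 + \left(6 + 4\right) = -2 + 10 = 8$)
$v = -28$
$H{\left(d,R \right)} = -20$ ($H{\left(d,R \right)} = 8 - 28 = -20$)
$\frac{-46234 - 35106}{-11697 + H{\left(-175,46 \right)}} = \frac{-46234 - 35106}{-11697 - 20} = - \frac{81340}{-11717} = \left(-81340\right) \left(- \frac{1}{11717}\right) = \frac{81340}{11717}$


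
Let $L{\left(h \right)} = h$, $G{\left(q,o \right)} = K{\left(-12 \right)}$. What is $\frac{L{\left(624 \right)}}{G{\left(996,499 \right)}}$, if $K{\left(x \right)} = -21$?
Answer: $- \frac{208}{7} \approx -29.714$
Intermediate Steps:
$G{\left(q,o \right)} = -21$
$\frac{L{\left(624 \right)}}{G{\left(996,499 \right)}} = \frac{624}{-21} = 624 \left(- \frac{1}{21}\right) = - \frac{208}{7}$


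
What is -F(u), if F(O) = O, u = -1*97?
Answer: 97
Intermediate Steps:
u = -97
-F(u) = -1*(-97) = 97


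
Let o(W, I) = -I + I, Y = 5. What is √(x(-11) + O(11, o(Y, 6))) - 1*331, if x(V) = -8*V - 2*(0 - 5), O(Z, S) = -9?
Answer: -331 + √89 ≈ -321.57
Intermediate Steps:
o(W, I) = 0
x(V) = 10 - 8*V (x(V) = -8*V - 2*(-5) = -8*V + 10 = 10 - 8*V)
√(x(-11) + O(11, o(Y, 6))) - 1*331 = √((10 - 8*(-11)) - 9) - 1*331 = √((10 + 88) - 9) - 331 = √(98 - 9) - 331 = √89 - 331 = -331 + √89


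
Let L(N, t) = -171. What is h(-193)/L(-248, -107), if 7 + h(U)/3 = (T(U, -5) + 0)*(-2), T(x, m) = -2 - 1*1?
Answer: 1/57 ≈ 0.017544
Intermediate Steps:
T(x, m) = -3 (T(x, m) = -2 - 1 = -3)
h(U) = -3 (h(U) = -21 + 3*((-3 + 0)*(-2)) = -21 + 3*(-3*(-2)) = -21 + 3*6 = -21 + 18 = -3)
h(-193)/L(-248, -107) = -3/(-171) = -3*(-1/171) = 1/57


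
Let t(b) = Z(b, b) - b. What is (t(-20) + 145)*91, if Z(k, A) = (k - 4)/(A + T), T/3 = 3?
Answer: 167349/11 ≈ 15214.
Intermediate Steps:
T = 9 (T = 3*3 = 9)
Z(k, A) = (-4 + k)/(9 + A) (Z(k, A) = (k - 4)/(A + 9) = (-4 + k)/(9 + A))
t(b) = -b + (-4 + b)/(9 + b) (t(b) = (-4 + b)/(9 + b) - b = -b + (-4 + b)/(9 + b))
(t(-20) + 145)*91 = ((-4 - 20 - 1*(-20)*(9 - 20))/(9 - 20) + 145)*91 = ((-4 - 20 - 1*(-20)*(-11))/(-11) + 145)*91 = (-(-4 - 20 - 220)/11 + 145)*91 = (-1/11*(-244) + 145)*91 = (244/11 + 145)*91 = (1839/11)*91 = 167349/11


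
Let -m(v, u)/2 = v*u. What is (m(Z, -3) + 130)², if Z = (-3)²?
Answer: 33856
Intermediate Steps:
Z = 9
m(v, u) = -2*u*v (m(v, u) = -2*v*u = -2*u*v)
(m(Z, -3) + 130)² = (-2*(-3)*9 + 130)² = (54 + 130)² = 184² = 33856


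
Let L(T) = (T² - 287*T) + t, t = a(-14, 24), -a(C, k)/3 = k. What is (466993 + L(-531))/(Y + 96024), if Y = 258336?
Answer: 901279/354360 ≈ 2.5434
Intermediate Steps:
a(C, k) = -3*k
t = -72 (t = -3*24 = -72)
L(T) = -72 + T² - 287*T (L(T) = (T² - 287*T) - 72 = -72 + T² - 287*T)
(466993 + L(-531))/(Y + 96024) = (466993 + (-72 + (-531)² - 287*(-531)))/(258336 + 96024) = (466993 + (-72 + 281961 + 152397))/354360 = (466993 + 434286)*(1/354360) = 901279*(1/354360) = 901279/354360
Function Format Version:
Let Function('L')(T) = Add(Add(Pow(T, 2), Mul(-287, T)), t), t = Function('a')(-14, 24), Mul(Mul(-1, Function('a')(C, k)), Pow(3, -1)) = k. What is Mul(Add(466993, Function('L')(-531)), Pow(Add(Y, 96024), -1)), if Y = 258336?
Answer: Rational(901279, 354360) ≈ 2.5434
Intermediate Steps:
Function('a')(C, k) = Mul(-3, k)
t = -72 (t = Mul(-3, 24) = -72)
Function('L')(T) = Add(-72, Pow(T, 2), Mul(-287, T)) (Function('L')(T) = Add(Add(Pow(T, 2), Mul(-287, T)), -72) = Add(-72, Pow(T, 2), Mul(-287, T)))
Mul(Add(466993, Function('L')(-531)), Pow(Add(Y, 96024), -1)) = Mul(Add(466993, Add(-72, Pow(-531, 2), Mul(-287, -531))), Pow(Add(258336, 96024), -1)) = Mul(Add(466993, Add(-72, 281961, 152397)), Pow(354360, -1)) = Mul(Add(466993, 434286), Rational(1, 354360)) = Mul(901279, Rational(1, 354360)) = Rational(901279, 354360)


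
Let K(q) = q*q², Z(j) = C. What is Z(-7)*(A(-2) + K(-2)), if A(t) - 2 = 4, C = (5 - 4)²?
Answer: -2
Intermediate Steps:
C = 1 (C = 1² = 1)
Z(j) = 1
A(t) = 6 (A(t) = 2 + 4 = 6)
K(q) = q³
Z(-7)*(A(-2) + K(-2)) = 1*(6 + (-2)³) = 1*(6 - 8) = 1*(-2) = -2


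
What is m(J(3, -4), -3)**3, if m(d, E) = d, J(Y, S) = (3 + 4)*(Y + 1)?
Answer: 21952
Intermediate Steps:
J(Y, S) = 7 + 7*Y (J(Y, S) = 7*(1 + Y) = 7 + 7*Y)
m(J(3, -4), -3)**3 = (7 + 7*3)**3 = (7 + 21)**3 = 28**3 = 21952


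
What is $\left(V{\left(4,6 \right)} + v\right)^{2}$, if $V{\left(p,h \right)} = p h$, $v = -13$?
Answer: $121$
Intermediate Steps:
$V{\left(p,h \right)} = h p$
$\left(V{\left(4,6 \right)} + v\right)^{2} = \left(6 \cdot 4 - 13\right)^{2} = \left(24 - 13\right)^{2} = 11^{2} = 121$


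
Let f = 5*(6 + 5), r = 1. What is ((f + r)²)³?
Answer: 30840979456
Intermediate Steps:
f = 55 (f = 5*11 = 55)
((f + r)²)³ = ((55 + 1)²)³ = (56²)³ = 3136³ = 30840979456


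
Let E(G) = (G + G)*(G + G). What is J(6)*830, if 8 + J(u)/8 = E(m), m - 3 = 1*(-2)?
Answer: -26560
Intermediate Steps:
m = 1 (m = 3 + 1*(-2) = 3 - 2 = 1)
E(G) = 4*G² (E(G) = (2*G)*(2*G) = 4*G²)
J(u) = -32 (J(u) = -64 + 8*(4*1²) = -64 + 8*(4*1) = -64 + 8*4 = -64 + 32 = -32)
J(6)*830 = -32*830 = -26560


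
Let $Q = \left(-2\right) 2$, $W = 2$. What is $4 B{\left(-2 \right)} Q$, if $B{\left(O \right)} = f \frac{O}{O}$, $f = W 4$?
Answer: $-128$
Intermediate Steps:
$f = 8$ ($f = 2 \cdot 4 = 8$)
$B{\left(O \right)} = 8$ ($B{\left(O \right)} = 8 \frac{O}{O} = 8 \cdot 1 = 8$)
$Q = -4$
$4 B{\left(-2 \right)} Q = 4 \cdot 8 \left(-4\right) = 32 \left(-4\right) = -128$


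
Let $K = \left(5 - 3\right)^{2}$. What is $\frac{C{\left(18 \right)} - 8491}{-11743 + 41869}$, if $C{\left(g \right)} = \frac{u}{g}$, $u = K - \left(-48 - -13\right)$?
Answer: $- \frac{50933}{180756} \approx -0.28178$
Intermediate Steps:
$K = 4$ ($K = 2^{2} = 4$)
$u = 39$ ($u = 4 - \left(-48 - -13\right) = 4 - \left(-48 + 13\right) = 4 - -35 = 4 + 35 = 39$)
$C{\left(g \right)} = \frac{39}{g}$
$\frac{C{\left(18 \right)} - 8491}{-11743 + 41869} = \frac{\frac{39}{18} - 8491}{-11743 + 41869} = \frac{39 \cdot \frac{1}{18} - 8491}{30126} = \left(\frac{13}{6} - 8491\right) \frac{1}{30126} = \left(- \frac{50933}{6}\right) \frac{1}{30126} = - \frac{50933}{180756}$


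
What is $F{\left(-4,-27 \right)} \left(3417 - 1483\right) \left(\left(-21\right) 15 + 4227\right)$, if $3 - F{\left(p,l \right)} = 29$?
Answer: $-196711008$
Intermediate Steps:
$F{\left(p,l \right)} = -26$ ($F{\left(p,l \right)} = 3 - 29 = -26$)
$F{\left(-4,-27 \right)} \left(3417 - 1483\right) \left(\left(-21\right) 15 + 4227\right) = - 26 \left(3417 - 1483\right) \left(\left(-21\right) 15 + 4227\right) = - 26 \cdot 1934 \left(-315 + 4227\right) = - 26 \cdot 1934 \cdot 3912 = \left(-26\right) 7565808 = -196711008$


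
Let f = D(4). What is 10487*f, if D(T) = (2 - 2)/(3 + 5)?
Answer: 0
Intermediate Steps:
D(T) = 0 (D(T) = 0/8 = 0*(1/8) = 0)
f = 0
10487*f = 10487*0 = 0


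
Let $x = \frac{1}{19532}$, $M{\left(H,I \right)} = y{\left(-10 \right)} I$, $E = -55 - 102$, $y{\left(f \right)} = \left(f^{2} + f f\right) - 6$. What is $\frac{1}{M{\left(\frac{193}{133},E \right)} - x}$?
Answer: $- \frac{19532}{594905657} \approx -3.2832 \cdot 10^{-5}$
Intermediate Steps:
$y{\left(f \right)} = -6 + 2 f^{2}$ ($y{\left(f \right)} = \left(f^{2} + f^{2}\right) - 6 = 2 f^{2} - 6 = -6 + 2 f^{2}$)
$E = -157$ ($E = -55 - 102 = -157$)
$M{\left(H,I \right)} = 194 I$ ($M{\left(H,I \right)} = \left(-6 + 2 \left(-10\right)^{2}\right) I = \left(-6 + 2 \cdot 100\right) I = \left(-6 + 200\right) I = 194 I$)
$x = \frac{1}{19532} \approx 5.1198 \cdot 10^{-5}$
$\frac{1}{M{\left(\frac{193}{133},E \right)} - x} = \frac{1}{194 \left(-157\right) - \frac{1}{19532}} = \frac{1}{-30458 - \frac{1}{19532}} = \frac{1}{- \frac{594905657}{19532}} = - \frac{19532}{594905657}$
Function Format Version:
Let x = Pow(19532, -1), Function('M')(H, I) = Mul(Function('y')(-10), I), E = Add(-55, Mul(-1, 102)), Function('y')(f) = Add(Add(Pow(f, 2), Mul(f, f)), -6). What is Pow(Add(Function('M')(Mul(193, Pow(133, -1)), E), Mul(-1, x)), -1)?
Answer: Rational(-19532, 594905657) ≈ -3.2832e-5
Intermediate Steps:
Function('y')(f) = Add(-6, Mul(2, Pow(f, 2))) (Function('y')(f) = Add(Add(Pow(f, 2), Pow(f, 2)), -6) = Add(Mul(2, Pow(f, 2)), -6) = Add(-6, Mul(2, Pow(f, 2))))
E = -157 (E = Add(-55, -102) = -157)
Function('M')(H, I) = Mul(194, I) (Function('M')(H, I) = Mul(Add(-6, Mul(2, Pow(-10, 2))), I) = Mul(Add(-6, Mul(2, 100)), I) = Mul(Add(-6, 200), I) = Mul(194, I))
x = Rational(1, 19532) ≈ 5.1198e-5
Pow(Add(Function('M')(Mul(193, Pow(133, -1)), E), Mul(-1, x)), -1) = Pow(Add(Mul(194, -157), Mul(-1, Rational(1, 19532))), -1) = Pow(Add(-30458, Rational(-1, 19532)), -1) = Pow(Rational(-594905657, 19532), -1) = Rational(-19532, 594905657)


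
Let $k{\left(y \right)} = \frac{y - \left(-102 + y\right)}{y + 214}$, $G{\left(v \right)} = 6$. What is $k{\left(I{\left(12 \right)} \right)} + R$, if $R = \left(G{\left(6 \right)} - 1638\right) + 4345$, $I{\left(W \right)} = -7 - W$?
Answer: $\frac{176379}{65} \approx 2713.5$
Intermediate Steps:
$k{\left(y \right)} = \frac{102}{214 + y}$
$R = 2713$ ($R = \left(6 - 1638\right) + 4345 = -1632 + 4345 = 2713$)
$k{\left(I{\left(12 \right)} \right)} + R = \frac{102}{214 - 19} + 2713 = \frac{102}{195} + 2713 = 102 \cdot \frac{1}{195} + 2713 = \frac{34}{65} + 2713 = \frac{176379}{65}$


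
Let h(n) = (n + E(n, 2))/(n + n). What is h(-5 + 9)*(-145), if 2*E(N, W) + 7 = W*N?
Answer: -1305/16 ≈ -81.563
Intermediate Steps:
E(N, W) = -7/2 + N*W/2 (E(N, W) = -7/2 + (W*N)/2 = -7/2 + (N*W)/2 = -7/2 + N*W/2)
h(n) = (-7/2 + 2*n)/(2*n) (h(n) = (n + (-7/2 + (1/2)*n*2))/(n + n) = (n + (-7/2 + n))/((2*n)) = (-7/2 + 2*n)*(1/(2*n)) = (-7/2 + 2*n)/(2*n))
h(-5 + 9)*(-145) = ((-7/4 + (-5 + 9))/(-5 + 9))*(-145) = ((-7/4 + 4)/4)*(-145) = ((1/4)*(9/4))*(-145) = (9/16)*(-145) = -1305/16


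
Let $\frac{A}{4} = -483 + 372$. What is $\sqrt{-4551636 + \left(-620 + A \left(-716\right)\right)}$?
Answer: $4 i \sqrt{264647} \approx 2057.8 i$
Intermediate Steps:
$A = -444$ ($A = 4 \left(-483 + 372\right) = 4 \left(-111\right) = -444$)
$\sqrt{-4551636 + \left(-620 + A \left(-716\right)\right)} = \sqrt{-4551636 - -317284} = \sqrt{-4551636 + \left(-620 + 317904\right)} = \sqrt{-4551636 + 317284} = \sqrt{-4234352} = 4 i \sqrt{264647}$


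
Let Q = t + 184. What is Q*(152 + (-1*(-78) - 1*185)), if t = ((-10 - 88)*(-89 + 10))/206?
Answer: 1027035/103 ≈ 9971.2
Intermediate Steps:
t = 3871/103 (t = -98*(-79)*(1/206) = 7742*(1/206) = 3871/103 ≈ 37.583)
Q = 22823/103 (Q = 3871/103 + 184 = 22823/103 ≈ 221.58)
Q*(152 + (-1*(-78) - 1*185)) = 22823*(152 + (-1*(-78) - 1*185))/103 = 22823*(152 + (78 - 185))/103 = 22823*(152 - 107)/103 = (22823/103)*45 = 1027035/103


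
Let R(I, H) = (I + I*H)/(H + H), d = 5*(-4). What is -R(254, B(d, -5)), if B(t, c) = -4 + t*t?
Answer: -50419/396 ≈ -127.32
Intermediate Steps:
d = -20
B(t, c) = -4 + t**2
R(I, H) = (I + H*I)/(2*H) (R(I, H) = (I + H*I)/((2*H)) = (I + H*I)*(1/(2*H)) = (I + H*I)/(2*H))
-R(254, B(d, -5)) = -254*(1 + (-4 + (-20)**2))/(2*(-4 + (-20)**2)) = -254*(1 + (-4 + 400))/(2*(-4 + 400)) = -254*(1 + 396)/(2*396) = -254*397/(2*396) = -1*50419/396 = -50419/396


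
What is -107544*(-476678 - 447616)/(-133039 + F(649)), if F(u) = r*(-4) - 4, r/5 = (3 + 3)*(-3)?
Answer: -99402273936/132683 ≈ -7.4917e+5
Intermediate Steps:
r = -90 (r = 5*((3 + 3)*(-3)) = 5*(6*(-3)) = 5*(-18) = -90)
F(u) = 356 (F(u) = -90*(-4) - 4 = 360 - 4 = 356)
-107544*(-476678 - 447616)/(-133039 + F(649)) = -107544*(-476678 - 447616)/(-133039 + 356) = -107544/((-132683/(-924294))) = -107544/((-132683*(-1/924294))) = -107544/132683/924294 = -107544*924294/132683 = -99402273936/132683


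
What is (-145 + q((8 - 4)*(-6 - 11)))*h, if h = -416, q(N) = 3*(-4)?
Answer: 65312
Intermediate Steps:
q(N) = -12
(-145 + q((8 - 4)*(-6 - 11)))*h = (-145 - 12)*(-416) = -157*(-416) = 65312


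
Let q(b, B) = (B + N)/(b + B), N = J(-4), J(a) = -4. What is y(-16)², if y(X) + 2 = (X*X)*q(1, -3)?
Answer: 799236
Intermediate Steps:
N = -4
q(b, B) = (-4 + B)/(B + b) (q(b, B) = (B - 4)/(b + B) = (-4 + B)/(B + b))
y(X) = -2 + 7*X²/2 (y(X) = -2 + (X*X)*((-4 - 3)/(-3 + 1)) = -2 + X²*(-7/(-2)) = -2 + X²*(-½*(-7)) = -2 + X²*(7/2) = -2 + 7*X²/2)
y(-16)² = (-2 + (7/2)*(-16)²)² = (-2 + (7/2)*256)² = (-2 + 896)² = 894² = 799236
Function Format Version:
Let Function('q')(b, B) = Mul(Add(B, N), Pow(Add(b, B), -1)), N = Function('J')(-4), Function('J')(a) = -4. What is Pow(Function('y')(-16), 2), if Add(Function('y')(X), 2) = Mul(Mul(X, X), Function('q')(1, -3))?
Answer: 799236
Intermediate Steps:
N = -4
Function('q')(b, B) = Mul(Pow(Add(B, b), -1), Add(-4, B)) (Function('q')(b, B) = Mul(Add(B, -4), Pow(Add(b, B), -1)) = Mul(Add(-4, B), Pow(Add(B, b), -1)) = Mul(Pow(Add(B, b), -1), Add(-4, B)))
Function('y')(X) = Add(-2, Mul(Rational(7, 2), Pow(X, 2))) (Function('y')(X) = Add(-2, Mul(Mul(X, X), Mul(Pow(Add(-3, 1), -1), Add(-4, -3)))) = Add(-2, Mul(Pow(X, 2), Mul(Pow(-2, -1), -7))) = Add(-2, Mul(Pow(X, 2), Mul(Rational(-1, 2), -7))) = Add(-2, Mul(Pow(X, 2), Rational(7, 2))) = Add(-2, Mul(Rational(7, 2), Pow(X, 2))))
Pow(Function('y')(-16), 2) = Pow(Add(-2, Mul(Rational(7, 2), Pow(-16, 2))), 2) = Pow(Add(-2, Mul(Rational(7, 2), 256)), 2) = Pow(Add(-2, 896), 2) = Pow(894, 2) = 799236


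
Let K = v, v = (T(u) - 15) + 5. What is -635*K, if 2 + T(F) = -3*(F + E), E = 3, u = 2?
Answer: 17145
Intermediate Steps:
T(F) = -11 - 3*F (T(F) = -2 - 3*(F + 3) = -2 - 3*(3 + F) = -2 + (-9 - 3*F) = -11 - 3*F)
v = -27 (v = ((-11 - 3*2) - 15) + 5 = ((-11 - 6) - 15) + 5 = (-17 - 15) + 5 = -32 + 5 = -27)
K = -27
-635*K = -635*(-27) = 17145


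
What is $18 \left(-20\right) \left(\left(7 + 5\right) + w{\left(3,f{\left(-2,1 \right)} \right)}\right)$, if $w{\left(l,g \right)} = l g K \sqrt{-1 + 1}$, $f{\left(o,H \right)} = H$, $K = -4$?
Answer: $-4320$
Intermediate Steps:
$w{\left(l,g \right)} = 0$ ($w{\left(l,g \right)} = l g \left(-4\right) \sqrt{-1 + 1} = g l \left(-4\right) \sqrt{0} = - 4 g l 0 = 0$)
$18 \left(-20\right) \left(\left(7 + 5\right) + w{\left(3,f{\left(-2,1 \right)} \right)}\right) = 18 \left(-20\right) \left(\left(7 + 5\right) + 0\right) = - 360 \left(12 + 0\right) = \left(-360\right) 12 = -4320$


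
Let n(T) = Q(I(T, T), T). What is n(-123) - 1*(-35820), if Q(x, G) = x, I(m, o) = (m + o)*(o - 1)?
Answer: 66324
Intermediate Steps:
I(m, o) = (-1 + o)*(m + o) (I(m, o) = (m + o)*(-1 + o) = (-1 + o)*(m + o))
n(T) = -2*T + 2*T² (n(T) = T² - T - T + T*T = T² - T - T + T² = -2*T + 2*T²)
n(-123) - 1*(-35820) = 2*(-123)*(-1 - 123) - 1*(-35820) = 2*(-123)*(-124) + 35820 = 30504 + 35820 = 66324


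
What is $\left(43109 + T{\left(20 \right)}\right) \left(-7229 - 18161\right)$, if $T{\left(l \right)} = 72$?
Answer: $-1096365590$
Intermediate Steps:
$\left(43109 + T{\left(20 \right)}\right) \left(-7229 - 18161\right) = \left(43109 + 72\right) \left(-7229 - 18161\right) = 43181 \left(-25390\right) = -1096365590$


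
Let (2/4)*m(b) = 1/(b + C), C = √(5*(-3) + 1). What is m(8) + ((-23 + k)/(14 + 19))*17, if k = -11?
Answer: 2*(-289*√14 + 2279*I)/(33*(√14 - 8*I)) ≈ -17.31 - 0.09594*I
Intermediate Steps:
C = I*√14 (C = √(-15 + 1) = √(-14) = I*√14 ≈ 3.7417*I)
m(b) = 2/(b + I*√14)
m(8) + ((-23 + k)/(14 + 19))*17 = 2/(8 + I*√14) + ((-23 - 11)/(14 + 19))*17 = 2/(8 + I*√14) - 34/33*17 = 2/(8 + I*√14) - 578/33 = -578/33 + 2/(8 + I*√14)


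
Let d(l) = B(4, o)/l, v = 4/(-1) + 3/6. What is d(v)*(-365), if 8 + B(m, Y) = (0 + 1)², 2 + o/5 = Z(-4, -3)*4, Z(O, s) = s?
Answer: -730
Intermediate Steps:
o = -70 (o = -10 + 5*(-3*4) = -10 + 5*(-12) = -10 - 60 = -70)
v = -7/2 (v = 4*(-1) + 3*(⅙) = -4 + ½ = -7/2 ≈ -3.5000)
B(m, Y) = -7 (B(m, Y) = -8 + (0 + 1)² = -8 + 1² = -8 + 1 = -7)
d(l) = -7/l
d(v)*(-365) = -7/(-7/2)*(-365) = -7*(-2/7)*(-365) = 2*(-365) = -730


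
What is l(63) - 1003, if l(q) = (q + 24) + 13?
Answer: -903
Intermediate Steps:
l(q) = 37 + q (l(q) = (24 + q) + 13 = 37 + q)
l(63) - 1003 = (37 + 63) - 1003 = 100 - 1003 = -903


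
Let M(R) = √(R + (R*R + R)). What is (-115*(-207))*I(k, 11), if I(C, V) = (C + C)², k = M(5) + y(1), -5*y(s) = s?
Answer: 16682544/5 - 38088*√35 ≈ 3.1112e+6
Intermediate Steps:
y(s) = -s/5
M(R) = √(R² + 2*R) (M(R) = √(R + (R² + R)) = √(R + (R + R²)) = √(R² + 2*R))
k = -⅕ + √35 (k = √(5*(2 + 5)) - ⅕*1 = √(5*7) - ⅕ = √35 - ⅕ = -⅕ + √35 ≈ 5.7161)
I(C, V) = 4*C² (I(C, V) = (2*C)² = 4*C²)
(-115*(-207))*I(k, 11) = (-115*(-207))*(4*(-⅕ + √35)²) = 23805*(4*(-⅕ + √35)²) = 95220*(-⅕ + √35)²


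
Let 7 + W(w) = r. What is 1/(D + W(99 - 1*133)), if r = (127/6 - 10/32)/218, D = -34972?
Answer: -10464/366019255 ≈ -2.8589e-5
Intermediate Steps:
r = 1001/10464 (r = (127*(1/6) - 10*1/32)*(1/218) = (127/6 - 5/16)*(1/218) = (1001/48)*(1/218) = 1001/10464 ≈ 0.095661)
W(w) = -72247/10464 (W(w) = -7 + 1001/10464 = -72247/10464)
1/(D + W(99 - 1*133)) = 1/(-34972 - 72247/10464) = 1/(-366019255/10464) = -10464/366019255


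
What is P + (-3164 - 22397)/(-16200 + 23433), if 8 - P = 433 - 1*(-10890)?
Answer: -81866956/7233 ≈ -11319.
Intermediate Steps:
P = -11315 (P = 8 - (433 - 1*(-10890)) = 8 - (433 + 10890) = 8 - 1*11323 = 8 - 11323 = -11315)
P + (-3164 - 22397)/(-16200 + 23433) = -11315 + (-3164 - 22397)/(-16200 + 23433) = -11315 - 25561/7233 = -81866956/7233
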